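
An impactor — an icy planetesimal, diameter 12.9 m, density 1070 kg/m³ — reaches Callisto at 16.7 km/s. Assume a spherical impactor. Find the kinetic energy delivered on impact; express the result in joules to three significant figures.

E ≈ 1.68 × 10^14 J

v = 16700 m/s.
Mass m = (π/6) ρ d³ = (π/6) × 1070 × (12.9)³ = 1.203 × 10^6 kg
E = ½ m v² = 0.5 × 1.203 × 10^6 × (16700)² = 1.678 × 10^14 J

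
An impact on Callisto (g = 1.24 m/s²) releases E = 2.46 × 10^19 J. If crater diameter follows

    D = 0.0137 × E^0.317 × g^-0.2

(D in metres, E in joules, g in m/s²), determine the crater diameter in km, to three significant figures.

D ≈ 18.4 km

E^0.317 = (2.46 × 10^19)^0.317 = 1.403 × 10^6
g^-0.2 = 1.24^-0.2 = 0.9579
D = 0.0137 × 1.403 × 10^6 × 0.9579 = 18412 m
   = 18.41 km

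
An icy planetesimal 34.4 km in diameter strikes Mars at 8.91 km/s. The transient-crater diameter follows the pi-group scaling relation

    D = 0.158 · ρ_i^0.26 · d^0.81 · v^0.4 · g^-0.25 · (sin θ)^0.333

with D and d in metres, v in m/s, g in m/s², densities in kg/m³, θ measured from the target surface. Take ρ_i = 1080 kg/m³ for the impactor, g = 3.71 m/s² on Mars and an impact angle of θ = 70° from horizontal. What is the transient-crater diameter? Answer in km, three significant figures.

In SI units: d = 34400 m, v = 8910 m/s.
ρ_i^0.26 = 1080^0.26 = 6.147
d^0.81 = 34400^0.81 = 4727
v^0.4 = 8910^0.4 = 38.01
g^-0.25 = 3.71^-0.25 = 0.7205
(sin 70°)^0.333 = 0.9397^0.333 = 0.9795
D = 0.158 × 6.147 × 4727 × 38.01 × 0.7205 × 0.9795 = 1.232 × 10^5 m
   = 123.2 km

D ≈ 123 km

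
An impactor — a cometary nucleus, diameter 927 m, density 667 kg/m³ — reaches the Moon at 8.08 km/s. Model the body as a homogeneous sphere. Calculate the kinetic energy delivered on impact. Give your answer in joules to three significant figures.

E ≈ 9.08 × 10^18 J

v = 8080 m/s.
Mass m = (π/6) ρ d³ = (π/6) × 667 × (927)³ = 2.782 × 10^11 kg
E = ½ m v² = 0.5 × 2.782 × 10^11 × (8080)² = 9.081 × 10^18 J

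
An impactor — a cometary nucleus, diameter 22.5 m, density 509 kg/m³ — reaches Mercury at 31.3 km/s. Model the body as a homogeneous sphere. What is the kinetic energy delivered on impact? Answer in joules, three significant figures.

E ≈ 1.49 × 10^15 J

v = 31300 m/s.
Mass m = (π/6) ρ d³ = (π/6) × 509 × (22.5)³ = 3.036 × 10^6 kg
E = ½ m v² = 0.5 × 3.036 × 10^6 × (31300)² = 1.487 × 10^15 J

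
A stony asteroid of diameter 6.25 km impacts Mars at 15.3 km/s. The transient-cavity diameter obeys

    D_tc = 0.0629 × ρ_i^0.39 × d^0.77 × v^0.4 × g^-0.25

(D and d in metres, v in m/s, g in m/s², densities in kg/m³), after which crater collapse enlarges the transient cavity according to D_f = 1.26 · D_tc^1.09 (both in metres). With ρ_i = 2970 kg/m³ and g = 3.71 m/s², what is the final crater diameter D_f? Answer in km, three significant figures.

In SI: d = 6250 m, v = 15300 m/s.
ρ_i^0.39 = 2970^0.39 = 22.61
d^0.77 = 6250^0.77 = 837.2
v^0.4 = 15300^0.4 = 47.19
g^-0.25 = 3.71^-0.25 = 0.7205
D_tc = 0.0629 × 22.61 × 837.2 × 47.19 × 0.7205 = 40480 m
D_f = 1.26 × (40480)^1.09 = 1.325 × 10^5 m
     = 132.5 km

D_f ≈ 133 km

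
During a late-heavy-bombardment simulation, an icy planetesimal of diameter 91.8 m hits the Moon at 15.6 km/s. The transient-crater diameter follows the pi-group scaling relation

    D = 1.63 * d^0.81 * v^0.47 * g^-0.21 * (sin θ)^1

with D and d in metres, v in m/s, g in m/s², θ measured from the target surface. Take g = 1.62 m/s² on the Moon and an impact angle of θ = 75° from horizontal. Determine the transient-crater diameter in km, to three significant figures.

In SI units: v = 15600 m/s.
d^0.81 = 91.8^0.81 = 38.90
v^0.47 = 15600^0.47 = 93.49
g^-0.21 = 1.62^-0.21 = 0.9037
(sin 75°)^1 = 0.9659^1 = 0.9659
D = 1.63 × 38.90 × 93.49 × 0.9037 × 0.9659 = 5174 m
   = 5.174 km

D ≈ 5.17 km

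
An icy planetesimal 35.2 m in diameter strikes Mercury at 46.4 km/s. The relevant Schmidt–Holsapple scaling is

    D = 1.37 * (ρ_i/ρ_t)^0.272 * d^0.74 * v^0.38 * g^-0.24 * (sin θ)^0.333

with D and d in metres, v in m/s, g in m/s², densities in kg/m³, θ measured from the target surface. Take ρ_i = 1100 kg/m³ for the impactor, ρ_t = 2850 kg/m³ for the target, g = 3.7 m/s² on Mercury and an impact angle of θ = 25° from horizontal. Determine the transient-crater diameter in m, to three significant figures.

In SI units: v = 46400 m/s.
(ρ_i/ρ_t)^0.272 = (1100/2850)^0.272 = 0.7719
d^0.74 = 35.2^0.74 = 13.95
v^0.38 = 46400^0.38 = 59.33
g^-0.24 = 3.7^-0.24 = 0.7305
(sin 25°)^0.333 = 0.4226^0.333 = 0.7506
D = 1.37 × 0.7719 × 13.95 × 59.33 × 0.7305 × 0.7506 = 479.9 m

D ≈ 480 m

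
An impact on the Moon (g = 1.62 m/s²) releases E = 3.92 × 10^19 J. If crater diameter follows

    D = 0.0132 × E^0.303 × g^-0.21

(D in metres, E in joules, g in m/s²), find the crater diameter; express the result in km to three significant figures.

E^0.303 = (3.92 × 10^19)^0.303 = 8.645 × 10^5
g^-0.21 = 1.62^-0.21 = 0.9037
D = 0.0132 × 8.645 × 10^5 × 0.9037 = 10312 m
   = 10.31 km

D ≈ 10.3 km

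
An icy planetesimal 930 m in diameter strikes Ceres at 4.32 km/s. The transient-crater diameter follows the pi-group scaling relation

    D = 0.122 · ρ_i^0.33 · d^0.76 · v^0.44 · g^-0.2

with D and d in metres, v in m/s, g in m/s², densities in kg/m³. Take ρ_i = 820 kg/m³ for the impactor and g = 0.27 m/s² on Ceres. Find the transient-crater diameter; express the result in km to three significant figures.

In SI units: v = 4320 m/s.
ρ_i^0.33 = 820^0.33 = 9.153
d^0.76 = 930^0.76 = 180.3
v^0.44 = 4320^0.44 = 39.78
g^-0.2 = 0.27^-0.2 = 1.299
D = 0.122 × 9.153 × 180.3 × 39.78 × 1.299 = 10404 m
   = 10.40 km

D ≈ 10.4 km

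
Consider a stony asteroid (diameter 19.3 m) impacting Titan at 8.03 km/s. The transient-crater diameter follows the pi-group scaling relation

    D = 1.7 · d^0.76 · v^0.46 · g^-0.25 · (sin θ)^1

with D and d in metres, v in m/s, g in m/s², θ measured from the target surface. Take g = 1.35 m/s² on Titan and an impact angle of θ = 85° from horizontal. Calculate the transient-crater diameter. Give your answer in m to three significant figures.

In SI units: v = 8030 m/s.
d^0.76 = 19.3^0.76 = 9.485
v^0.46 = 8030^0.46 = 62.54
g^-0.25 = 1.35^-0.25 = 0.9277
(sin 85°)^1 = 0.9962^1 = 0.9962
D = 1.7 × 9.485 × 62.54 × 0.9277 × 0.9962 = 932.0 m

D ≈ 932 m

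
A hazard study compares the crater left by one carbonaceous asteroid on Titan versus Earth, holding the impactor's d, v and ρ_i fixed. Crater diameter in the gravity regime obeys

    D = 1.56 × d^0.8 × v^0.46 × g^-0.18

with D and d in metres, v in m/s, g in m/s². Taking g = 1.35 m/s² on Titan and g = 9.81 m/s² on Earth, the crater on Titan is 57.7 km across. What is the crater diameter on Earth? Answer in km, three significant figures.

D ≈ 40.4 km

All impactor-dependent factors cancel in the ratio, leaving D_Earth/D_Titan = (g_Earth/g_Titan)^-0.18.
(9.81/1.35)^-0.18 = 7.267^-0.18 = 0.6998
D_Earth = 0.6998 × 57.7 km = 40.4 km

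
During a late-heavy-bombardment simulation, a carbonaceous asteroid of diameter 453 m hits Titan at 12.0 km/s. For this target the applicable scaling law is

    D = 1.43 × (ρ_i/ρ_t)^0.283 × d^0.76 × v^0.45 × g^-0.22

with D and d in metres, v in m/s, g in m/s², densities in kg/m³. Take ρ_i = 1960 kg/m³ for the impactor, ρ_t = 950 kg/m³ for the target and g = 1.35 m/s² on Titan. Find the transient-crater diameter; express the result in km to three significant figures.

In SI units: v = 12000 m/s.
(ρ_i/ρ_t)^0.283 = (1960/950)^0.283 = 1.227
d^0.76 = 453^0.76 = 104.4
v^0.45 = 12000^0.45 = 68.49
g^-0.22 = 1.35^-0.22 = 0.9361
D = 1.43 × 1.227 × 104.4 × 68.49 × 0.9361 = 11744 m
   = 11.74 km

D ≈ 11.7 km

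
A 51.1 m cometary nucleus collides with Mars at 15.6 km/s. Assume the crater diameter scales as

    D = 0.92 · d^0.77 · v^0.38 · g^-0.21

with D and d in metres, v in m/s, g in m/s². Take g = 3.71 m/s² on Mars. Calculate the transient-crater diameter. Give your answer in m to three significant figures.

In SI units: v = 15600 m/s.
d^0.77 = 51.1^0.77 = 20.68
v^0.38 = 15600^0.38 = 39.21
g^-0.21 = 3.71^-0.21 = 0.7593
D = 0.92 × 20.68 × 39.21 × 0.7593 = 566.4 m

D ≈ 566 m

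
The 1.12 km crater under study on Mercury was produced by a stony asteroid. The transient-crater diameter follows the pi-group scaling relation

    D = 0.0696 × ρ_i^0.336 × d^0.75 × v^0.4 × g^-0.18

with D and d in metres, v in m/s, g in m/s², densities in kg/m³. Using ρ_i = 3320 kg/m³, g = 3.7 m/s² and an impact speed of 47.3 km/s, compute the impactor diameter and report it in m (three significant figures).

d ≈ 47.3 m

Rearranging for d: d = [D / (0.0696 · 3320^0.336 · 47300^0.4 · 3.7^-0.18)]^(1/0.75).
D = 1120 m.
3320^0.336 = 15.24
47300^0.4 = 74.12
3.7^-0.18 = 0.7902
Denominator = 0.0696 × 15.24 × 74.12 × 0.7902 = 62.13
D / 62.13 = 1120 / 62.13 = 18.03
d = 18.03^(1/0.75) = 18.03^1.3333 = 47.27 m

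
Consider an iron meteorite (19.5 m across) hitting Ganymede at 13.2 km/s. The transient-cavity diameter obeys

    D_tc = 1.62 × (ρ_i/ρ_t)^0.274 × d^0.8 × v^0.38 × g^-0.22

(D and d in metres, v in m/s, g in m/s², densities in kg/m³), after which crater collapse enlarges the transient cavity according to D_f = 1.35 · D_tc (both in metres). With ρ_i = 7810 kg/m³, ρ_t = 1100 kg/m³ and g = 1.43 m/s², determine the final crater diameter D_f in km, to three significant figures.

v = 13200 m/s.
(ρ_i/ρ_t)^0.274 = (7810/1100)^0.274 = 1.711
d^0.8 = 19.5^0.8 = 10.77
v^0.38 = 13200^0.38 = 36.80
g^-0.22 = 1.43^-0.22 = 0.9243
D_tc = 1.62 × 1.711 × 10.77 × 36.80 × 0.9243 = 1015 m
D_f = 1.35 × 1015 = 1370 m
     = 1.370 km

D_f ≈ 1.37 km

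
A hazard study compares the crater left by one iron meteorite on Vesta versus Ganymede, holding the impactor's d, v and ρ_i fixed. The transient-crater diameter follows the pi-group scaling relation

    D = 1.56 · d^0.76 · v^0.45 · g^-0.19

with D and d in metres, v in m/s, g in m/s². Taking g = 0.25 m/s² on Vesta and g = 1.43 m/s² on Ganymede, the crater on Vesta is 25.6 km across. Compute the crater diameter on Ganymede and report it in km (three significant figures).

D ≈ 18.4 km

All impactor-dependent factors cancel in the ratio, leaving D_Ganymede/D_Vesta = (g_Ganymede/g_Vesta)^-0.19.
(1.43/0.25)^-0.19 = 5.720^-0.19 = 0.7180
D_Ganymede = 0.7180 × 25.6 km = 18.4 km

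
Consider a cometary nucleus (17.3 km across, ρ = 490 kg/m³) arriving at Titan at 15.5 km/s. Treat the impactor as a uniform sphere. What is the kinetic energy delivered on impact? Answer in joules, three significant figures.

E ≈ 1.60 × 10^23 J

d = 17300 m; v = 15500 m/s.
Mass m = (π/6) ρ d³ = (π/6) × 490 × (17300)³ = 1.328 × 10^15 kg
E = ½ m v² = 0.5 × 1.328 × 10^15 × (15500)² = 1.595 × 10^23 J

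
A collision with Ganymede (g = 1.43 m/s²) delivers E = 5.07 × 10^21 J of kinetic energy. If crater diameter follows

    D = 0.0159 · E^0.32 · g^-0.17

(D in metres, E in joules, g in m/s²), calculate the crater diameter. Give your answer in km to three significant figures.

E^0.32 = (5.07 × 10^21)^0.32 = 8.823 × 10^6
g^-0.17 = 1.43^-0.17 = 0.9410
D = 0.0159 × 8.823 × 10^6 × 0.9410 = 1.320 × 10^5 m
   = 132.0 km

D ≈ 132 km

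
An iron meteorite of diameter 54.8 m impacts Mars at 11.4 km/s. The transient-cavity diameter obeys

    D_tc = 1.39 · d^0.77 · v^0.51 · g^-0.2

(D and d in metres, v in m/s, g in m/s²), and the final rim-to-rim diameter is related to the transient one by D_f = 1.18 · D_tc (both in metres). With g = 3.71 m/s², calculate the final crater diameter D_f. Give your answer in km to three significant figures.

D_f ≈ 3.23 km

v = 11400 m/s.
d^0.77 = 54.8^0.77 = 21.82
v^0.51 = 11400^0.51 = 117.2
g^-0.2 = 3.71^-0.2 = 0.7694
D_tc = 1.39 × 21.82 × 117.2 × 0.7694 = 2735 m
D_f = 1.18 × 2735 = 3227 m
     = 3.227 km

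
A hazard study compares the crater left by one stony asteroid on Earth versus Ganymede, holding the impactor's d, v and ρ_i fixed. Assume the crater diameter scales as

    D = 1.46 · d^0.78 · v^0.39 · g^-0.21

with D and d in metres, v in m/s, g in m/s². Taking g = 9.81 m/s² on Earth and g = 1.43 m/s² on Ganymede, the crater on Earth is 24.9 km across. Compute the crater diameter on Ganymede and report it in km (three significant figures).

All impactor-dependent factors cancel in the ratio, leaving D_Ganymede/D_Earth = (g_Ganymede/g_Earth)^-0.21.
(1.43/9.81)^-0.21 = 0.1458^-0.21 = 1.498
D_Ganymede = 1.498 × 24.9 km = 37.3 km

D ≈ 37.3 km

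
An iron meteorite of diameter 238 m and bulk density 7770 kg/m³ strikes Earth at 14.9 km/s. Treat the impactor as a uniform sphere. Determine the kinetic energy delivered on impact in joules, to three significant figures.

E ≈ 6.09 × 10^18 J

v = 14900 m/s.
Mass m = (π/6) ρ d³ = (π/6) × 7770 × (238)³ = 5.485 × 10^10 kg
E = ½ m v² = 0.5 × 5.485 × 10^10 × (14900)² = 6.089 × 10^18 J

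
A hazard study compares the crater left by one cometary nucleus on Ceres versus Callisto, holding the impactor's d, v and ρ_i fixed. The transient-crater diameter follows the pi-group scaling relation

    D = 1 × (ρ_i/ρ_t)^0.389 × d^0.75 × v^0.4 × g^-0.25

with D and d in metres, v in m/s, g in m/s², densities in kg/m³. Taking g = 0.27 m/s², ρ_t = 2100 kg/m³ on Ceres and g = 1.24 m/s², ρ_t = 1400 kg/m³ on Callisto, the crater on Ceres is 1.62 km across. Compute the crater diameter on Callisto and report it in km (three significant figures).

The impactor-only factors (d, v, ρ_i) cancel in the ratio, leaving D_Callisto/D_Ceres = (g_Callisto/g_Ceres)^-0.25 · (ρ_t,Ceres/ρ_t,Callisto)^0.389.
(1.24/0.27)^-0.25 = 4.593^-0.25 = 0.6831
(2100/1400)^0.389 = 1.500^0.389 = 1.171
Ratio = 0.6831 × 1.171 = 0.7999
D_Callisto = 0.7999 × 1.62 km = 1.30 km

D ≈ 1.30 km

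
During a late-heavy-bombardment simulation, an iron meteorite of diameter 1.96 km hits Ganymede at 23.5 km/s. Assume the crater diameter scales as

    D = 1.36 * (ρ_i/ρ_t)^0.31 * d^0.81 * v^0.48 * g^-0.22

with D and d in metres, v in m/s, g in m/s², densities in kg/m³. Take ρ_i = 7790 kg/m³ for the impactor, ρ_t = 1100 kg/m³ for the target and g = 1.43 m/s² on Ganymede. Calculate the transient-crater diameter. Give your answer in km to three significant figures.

In SI units: d = 1960 m, v = 23500 m/s.
(ρ_i/ρ_t)^0.31 = (7790/1100)^0.31 = 1.835
d^0.81 = 1960^0.81 = 464.2
v^0.48 = 23500^0.48 = 125.3
g^-0.22 = 1.43^-0.22 = 0.9243
D = 1.36 × 1.835 × 464.2 × 125.3 × 0.9243 = 1.342 × 10^5 m
   = 134.2 km

D ≈ 134 km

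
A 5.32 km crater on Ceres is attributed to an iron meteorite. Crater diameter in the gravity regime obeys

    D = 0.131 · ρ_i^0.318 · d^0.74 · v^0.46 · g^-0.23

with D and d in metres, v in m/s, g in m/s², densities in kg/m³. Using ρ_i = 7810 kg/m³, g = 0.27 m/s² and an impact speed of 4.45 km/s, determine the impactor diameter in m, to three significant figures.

Rearranging for d: d = [D / (0.131 · 7810^0.318 · 4450^0.46 · 0.27^-0.23)]^(1/0.74).
D = 5320 m.
7810^0.318 = 17.29
4450^0.46 = 47.67
0.27^-0.23 = 1.351
Denominator = 0.131 × 17.29 × 47.67 × 1.351 = 145.9
D / 145.9 = 5320 / 145.9 = 36.46
d = 36.46^(1/0.74) = 36.46^1.3514 = 129.0 m

d ≈ 129 m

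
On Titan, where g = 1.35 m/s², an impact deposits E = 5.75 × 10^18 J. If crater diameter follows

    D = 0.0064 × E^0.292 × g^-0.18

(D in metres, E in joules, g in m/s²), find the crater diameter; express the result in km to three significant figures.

E^0.292 = (5.75 × 10^18)^0.292 = 3.005 × 10^5
g^-0.18 = 1.35^-0.18 = 0.9474
D = 0.0064 × 3.005 × 10^5 × 0.9474 = 1822 m
   = 1.822 km

D ≈ 1.82 km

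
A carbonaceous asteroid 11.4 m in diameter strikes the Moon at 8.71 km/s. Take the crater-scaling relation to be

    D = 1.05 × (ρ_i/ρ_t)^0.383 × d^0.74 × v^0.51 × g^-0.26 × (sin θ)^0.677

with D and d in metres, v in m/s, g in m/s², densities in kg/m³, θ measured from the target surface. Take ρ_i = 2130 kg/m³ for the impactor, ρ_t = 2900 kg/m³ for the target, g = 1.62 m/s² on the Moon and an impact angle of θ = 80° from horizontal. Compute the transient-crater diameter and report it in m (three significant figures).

D ≈ 504 m

In SI units: v = 8710 m/s.
(ρ_i/ρ_t)^0.383 = (2130/2900)^0.383 = 0.8885
d^0.74 = 11.4^0.74 = 6.055
v^0.51 = 8710^0.51 = 102.2
g^-0.26 = 1.62^-0.26 = 0.8821
(sin 80°)^0.677 = 0.9848^0.677 = 0.9897
D = 1.05 × 0.8885 × 6.055 × 102.2 × 0.8821 × 0.9897 = 504.0 m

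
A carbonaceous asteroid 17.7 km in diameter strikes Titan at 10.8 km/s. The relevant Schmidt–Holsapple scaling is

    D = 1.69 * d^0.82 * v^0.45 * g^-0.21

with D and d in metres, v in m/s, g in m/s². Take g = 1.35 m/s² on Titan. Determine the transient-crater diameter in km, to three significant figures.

D ≈ 315 km

In SI units: d = 17700 m, v = 10800 m/s.
d^0.82 = 17700^0.82 = 3043
v^0.45 = 10800^0.45 = 65.32
g^-0.21 = 1.35^-0.21 = 0.9389
D = 1.69 × 3043 × 65.32 × 0.9389 = 3.154 × 10^5 m
   = 315.4 km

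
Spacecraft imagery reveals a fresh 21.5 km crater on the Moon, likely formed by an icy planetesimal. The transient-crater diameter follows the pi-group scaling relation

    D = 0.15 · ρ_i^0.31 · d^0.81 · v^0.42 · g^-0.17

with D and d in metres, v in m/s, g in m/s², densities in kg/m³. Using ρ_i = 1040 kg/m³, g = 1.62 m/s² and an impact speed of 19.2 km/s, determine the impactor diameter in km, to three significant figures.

Rearranging for d: d = [D / (0.15 · 1040^0.31 · 19200^0.42 · 1.62^-0.17)]^(1/0.81).
D = 21500 m.
1040^0.31 = 8.615
19200^0.42 = 62.95
1.62^-0.17 = 0.9213
Denominator = 0.15 × 8.615 × 62.95 × 0.9213 = 74.95
D / 74.95 = 21500 / 74.95 = 286.9
d = 286.9^(1/0.81) = 286.9^1.2346 = 1082 m

d ≈ 1.08 km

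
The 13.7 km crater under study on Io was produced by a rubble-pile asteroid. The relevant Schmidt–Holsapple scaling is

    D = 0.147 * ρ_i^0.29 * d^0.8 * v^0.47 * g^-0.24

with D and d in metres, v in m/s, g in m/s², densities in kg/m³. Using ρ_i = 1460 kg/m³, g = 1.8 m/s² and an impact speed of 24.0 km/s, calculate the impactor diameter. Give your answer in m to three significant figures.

Rearranging for d: d = [D / (0.147 · 1460^0.29 · 24000^0.47 · 1.8^-0.24)]^(1/0.8).
D = 13700 m.
1460^0.29 = 8.273
24000^0.47 = 114.5
1.8^-0.24 = 0.8684
Denominator = 0.147 × 8.273 × 114.5 × 0.8684 = 120.9
D / 120.9 = 13700 / 120.9 = 113.3
d = 113.3^(1/0.8) = 113.3^1.25 = 369.6 m

d ≈ 370 m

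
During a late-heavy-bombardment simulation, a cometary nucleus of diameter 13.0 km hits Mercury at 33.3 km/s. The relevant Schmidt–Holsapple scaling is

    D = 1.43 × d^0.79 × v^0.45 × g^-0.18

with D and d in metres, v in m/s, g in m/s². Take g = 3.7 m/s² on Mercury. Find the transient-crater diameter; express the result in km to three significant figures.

In SI units: d = 13000 m, v = 33300 m/s.
d^0.79 = 13000^0.79 = 1778
v^0.45 = 33300^0.45 = 108.4
g^-0.18 = 3.7^-0.18 = 0.7902
D = 1.43 × 1778 × 108.4 × 0.7902 = 2.178 × 10^5 m
   = 217.8 km

D ≈ 218 km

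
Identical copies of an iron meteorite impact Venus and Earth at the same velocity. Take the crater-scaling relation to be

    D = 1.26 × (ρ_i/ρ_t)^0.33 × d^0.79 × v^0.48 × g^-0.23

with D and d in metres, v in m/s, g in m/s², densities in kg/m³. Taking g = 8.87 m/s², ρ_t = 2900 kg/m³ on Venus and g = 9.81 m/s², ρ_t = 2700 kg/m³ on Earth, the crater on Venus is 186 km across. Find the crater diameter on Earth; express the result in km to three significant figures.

The impactor-only factors (d, v, ρ_i) cancel in the ratio, leaving D_Earth/D_Venus = (g_Earth/g_Venus)^-0.23 · (ρ_t,Venus/ρ_t,Earth)^0.33.
(9.81/8.87)^-0.23 = 1.106^-0.23 = 0.9771
(2900/2700)^0.33 = 1.074^0.33 = 1.024
Ratio = 0.9771 × 1.024 = 1.001
D_Earth = 1.001 × 186 km = 186 km

D ≈ 186 km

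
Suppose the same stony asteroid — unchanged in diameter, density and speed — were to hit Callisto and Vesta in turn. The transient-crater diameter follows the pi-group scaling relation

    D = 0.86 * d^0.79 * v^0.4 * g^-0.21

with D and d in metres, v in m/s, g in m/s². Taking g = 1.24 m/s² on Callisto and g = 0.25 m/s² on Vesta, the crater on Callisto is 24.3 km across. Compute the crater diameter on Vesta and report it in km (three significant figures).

All impactor-dependent factors cancel in the ratio, leaving D_Vesta/D_Callisto = (g_Vesta/g_Callisto)^-0.21.
(0.25/1.24)^-0.21 = 0.2016^-0.21 = 1.400
D_Vesta = 1.400 × 24.3 km = 34.0 km

D ≈ 34.0 km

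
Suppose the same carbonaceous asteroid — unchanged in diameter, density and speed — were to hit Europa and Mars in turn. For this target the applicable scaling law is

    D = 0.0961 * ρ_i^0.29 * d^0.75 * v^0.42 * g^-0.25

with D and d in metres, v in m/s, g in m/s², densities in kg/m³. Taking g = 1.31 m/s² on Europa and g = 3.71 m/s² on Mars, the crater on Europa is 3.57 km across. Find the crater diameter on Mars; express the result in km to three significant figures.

All impactor-dependent factors cancel in the ratio, leaving D_Mars/D_Europa = (g_Mars/g_Europa)^-0.25.
(3.71/1.31)^-0.25 = 2.832^-0.25 = 0.7709
D_Mars = 0.7709 × 3.57 km = 2.75 km

D ≈ 2.75 km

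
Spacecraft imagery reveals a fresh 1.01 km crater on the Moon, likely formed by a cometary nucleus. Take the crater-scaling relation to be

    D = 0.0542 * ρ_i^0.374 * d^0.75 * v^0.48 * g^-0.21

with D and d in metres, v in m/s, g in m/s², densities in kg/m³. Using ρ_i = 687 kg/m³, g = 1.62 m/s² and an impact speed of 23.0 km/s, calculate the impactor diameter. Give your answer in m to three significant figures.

d ≈ 35.2 m

Rearranging for d: d = [D / (0.0542 · 687^0.374 · 23000^0.48 · 1.62^-0.21)]^(1/0.75).
D = 1010 m.
687^0.374 = 11.51
23000^0.48 = 124.1
1.62^-0.21 = 0.9037
Denominator = 0.0542 × 11.51 × 124.1 × 0.9037 = 69.96
D / 69.96 = 1010 / 69.96 = 14.44
d = 14.44^(1/0.75) = 14.44^1.3333 = 35.16 m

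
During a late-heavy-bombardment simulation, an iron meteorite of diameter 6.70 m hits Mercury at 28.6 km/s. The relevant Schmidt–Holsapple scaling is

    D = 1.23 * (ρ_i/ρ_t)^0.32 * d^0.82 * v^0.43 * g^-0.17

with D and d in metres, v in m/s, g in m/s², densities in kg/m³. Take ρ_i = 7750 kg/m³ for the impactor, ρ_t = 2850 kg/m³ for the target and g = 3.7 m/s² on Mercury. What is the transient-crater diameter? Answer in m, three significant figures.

In SI units: v = 28600 m/s.
(ρ_i/ρ_t)^0.32 = (7750/2850)^0.32 = 1.377
d^0.82 = 6.7^0.82 = 4.758
v^0.43 = 28600^0.43 = 82.46
g^-0.17 = 3.7^-0.17 = 0.8006
D = 1.23 × 1.377 × 4.758 × 82.46 × 0.8006 = 532.0 m

D ≈ 532 m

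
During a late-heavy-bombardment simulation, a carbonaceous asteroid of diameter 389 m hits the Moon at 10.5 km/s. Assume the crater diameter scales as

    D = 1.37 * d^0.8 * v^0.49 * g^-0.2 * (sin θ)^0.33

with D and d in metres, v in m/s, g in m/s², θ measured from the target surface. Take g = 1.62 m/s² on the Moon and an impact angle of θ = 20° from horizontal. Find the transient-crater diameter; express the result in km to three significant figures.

D ≈ 9.62 km

In SI units: v = 10500 m/s.
d^0.8 = 389^0.8 = 118.0
v^0.49 = 10500^0.49 = 93.41
g^-0.2 = 1.62^-0.2 = 0.9080
(sin 20°)^0.33 = 0.3420^0.33 = 0.7018
D = 1.37 × 118.0 × 93.41 × 0.9080 × 0.7018 = 9623 m
   = 9.623 km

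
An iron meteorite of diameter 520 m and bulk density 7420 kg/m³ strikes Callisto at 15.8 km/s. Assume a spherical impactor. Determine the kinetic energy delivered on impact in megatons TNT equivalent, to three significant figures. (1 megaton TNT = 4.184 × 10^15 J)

v = 15800 m/s.
Mass m = (π/6) ρ d³ = (π/6) × 7420 × (520)³ = 5.463 × 10^11 kg
E = ½ m v² = 0.5 × 5.463 × 10^11 × (15800)² = 6.819 × 10^19 J
   = 6.819 × 10^19 / 4.184×10^15 = 16298 Mt

E ≈ 16300 Mt TNT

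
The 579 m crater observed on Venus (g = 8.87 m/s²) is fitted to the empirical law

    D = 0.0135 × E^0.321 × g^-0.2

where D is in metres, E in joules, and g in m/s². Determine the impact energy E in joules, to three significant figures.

Rearranging: E = [D / (0.0135 · g^-0.2)]^(1/0.321).
g^-0.2 = 8.87^-0.2 = 0.6463
D / (0.0135 × 0.6463) = 579 / (8.725 × 10^-3) = 6.636 × 10^4
E = (6.636 × 10^4)^3.1153 = 1.051 × 10^15 J

E ≈ 1.05 × 10^15 J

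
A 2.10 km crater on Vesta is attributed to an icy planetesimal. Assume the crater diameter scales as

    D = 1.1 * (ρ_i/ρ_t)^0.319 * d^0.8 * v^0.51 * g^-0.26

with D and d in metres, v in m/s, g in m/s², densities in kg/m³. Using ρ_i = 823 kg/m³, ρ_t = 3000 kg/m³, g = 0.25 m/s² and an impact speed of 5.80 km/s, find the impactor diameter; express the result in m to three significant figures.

d ≈ 53.7 m

Rearranging for d: d = [D / (1.1 · (823/3000)^0.319 · 5800^0.51 · 0.25^-0.26)]^(1/0.8).
D = 2100 m.
(823/3000)^0.319 = 0.6619
5800^0.51 = 83.05
0.25^-0.26 = 1.434
Denominator = 1.1 × 0.6619 × 83.05 × 1.434 = 86.71
D / 86.71 = 2100 / 86.71 = 24.22
d = 24.22^(1/0.8) = 24.22^1.25 = 53.73 m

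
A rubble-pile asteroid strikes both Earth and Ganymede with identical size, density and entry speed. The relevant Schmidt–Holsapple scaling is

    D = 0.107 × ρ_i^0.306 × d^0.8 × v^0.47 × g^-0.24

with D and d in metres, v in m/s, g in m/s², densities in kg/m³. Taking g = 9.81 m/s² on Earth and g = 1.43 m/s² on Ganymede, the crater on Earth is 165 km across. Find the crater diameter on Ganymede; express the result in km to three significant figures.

D ≈ 262 km

All impactor-dependent factors cancel in the ratio, leaving D_Ganymede/D_Earth = (g_Ganymede/g_Earth)^-0.24.
(1.43/9.81)^-0.24 = 0.1458^-0.24 = 1.587
D_Ganymede = 1.587 × 165 km = 262 km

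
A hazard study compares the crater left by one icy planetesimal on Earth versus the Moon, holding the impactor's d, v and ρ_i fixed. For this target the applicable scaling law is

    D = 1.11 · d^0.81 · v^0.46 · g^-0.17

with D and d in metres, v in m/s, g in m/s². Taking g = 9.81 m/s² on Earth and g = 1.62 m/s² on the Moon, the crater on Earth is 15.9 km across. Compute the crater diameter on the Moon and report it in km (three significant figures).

D ≈ 21.6 km

All impactor-dependent factors cancel in the ratio, leaving D_Moon/D_Earth = (g_Moon/g_Earth)^-0.17.
(1.62/9.81)^-0.17 = 0.1651^-0.17 = 1.358
D_Moon = 1.358 × 15.9 km = 21.6 km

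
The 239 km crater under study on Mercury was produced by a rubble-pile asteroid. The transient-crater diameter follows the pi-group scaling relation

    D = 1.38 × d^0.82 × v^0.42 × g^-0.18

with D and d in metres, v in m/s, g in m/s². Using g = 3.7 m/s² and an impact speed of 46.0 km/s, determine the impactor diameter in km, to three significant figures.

d ≈ 13.3 km

Rearranging for d: d = [D / (1.38 · 46000^0.42 · 3.7^-0.18)]^(1/0.82).
D = 239000 m.
46000^0.42 = 90.86
3.7^-0.18 = 0.7902
Denominator = 1.38 × 90.86 × 0.7902 = 99.08
D / 99.08 = 239000 / 99.08 = 2412
d = 2412^(1/0.82) = 2412^1.2195 = 13329 m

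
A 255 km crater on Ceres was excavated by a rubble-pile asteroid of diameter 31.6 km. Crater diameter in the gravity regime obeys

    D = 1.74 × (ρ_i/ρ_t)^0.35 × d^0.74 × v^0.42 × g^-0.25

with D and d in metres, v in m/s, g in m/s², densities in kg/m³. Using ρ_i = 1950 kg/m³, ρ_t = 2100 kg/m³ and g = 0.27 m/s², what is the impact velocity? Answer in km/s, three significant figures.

Rearranging for v: v = [D / (1.74 · (1950/2100)^0.35 · 31600^0.74 · 0.27^-0.25)]^(1/0.42).
D = 255000 m.
(1950/2100)^0.35 = 0.9744
31600^0.74 = 2137
0.27^-0.25 = 1.387
Denominator = 1.74 × 0.9744 × 2137 × 1.387 = 5025
D / 5025 = 255000 / 5025 = 50.75
v = 50.75^(1/0.42) = 50.75^2.381 = 11499 m/s

v ≈ 11.5 km/s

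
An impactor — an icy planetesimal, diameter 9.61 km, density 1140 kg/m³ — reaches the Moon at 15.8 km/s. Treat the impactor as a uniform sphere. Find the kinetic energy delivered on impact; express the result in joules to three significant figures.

E ≈ 6.61 × 10^22 J

d = 9610 m; v = 15800 m/s.
Mass m = (π/6) ρ d³ = (π/6) × 1140 × (9610)³ = 5.298 × 10^14 kg
E = ½ m v² = 0.5 × 5.298 × 10^14 × (15800)² = 6.613 × 10^22 J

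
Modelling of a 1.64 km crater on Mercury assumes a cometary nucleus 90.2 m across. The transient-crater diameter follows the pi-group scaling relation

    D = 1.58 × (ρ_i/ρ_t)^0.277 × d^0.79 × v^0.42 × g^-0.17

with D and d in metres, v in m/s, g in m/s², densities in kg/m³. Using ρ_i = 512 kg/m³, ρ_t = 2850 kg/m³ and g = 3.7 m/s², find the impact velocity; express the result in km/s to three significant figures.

v ≈ 16.8 km/s

Rearranging for v: v = [D / (1.58 · (512/2850)^0.277 · 90.2^0.79 · 3.7^-0.17)]^(1/0.42).
D = 1640 m.
(512/2850)^0.277 = 0.6215
90.2^0.79 = 35.04
3.7^-0.17 = 0.8006
Denominator = 1.58 × 0.6215 × 35.04 × 0.8006 = 27.55
D / 27.55 = 1640 / 27.55 = 59.53
v = 59.53^(1/0.42) = 59.53^2.381 = 16813 m/s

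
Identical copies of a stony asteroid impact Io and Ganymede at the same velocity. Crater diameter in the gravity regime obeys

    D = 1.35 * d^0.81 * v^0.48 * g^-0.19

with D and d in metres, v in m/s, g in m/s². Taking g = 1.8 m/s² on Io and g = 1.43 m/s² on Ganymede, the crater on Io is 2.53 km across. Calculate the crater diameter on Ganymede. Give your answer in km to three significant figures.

All impactor-dependent factors cancel in the ratio, leaving D_Ganymede/D_Io = (g_Ganymede/g_Io)^-0.19.
(1.43/1.8)^-0.19 = 0.7944^-0.19 = 1.045
D_Ganymede = 1.045 × 2.53 km = 2.64 km

D ≈ 2.64 km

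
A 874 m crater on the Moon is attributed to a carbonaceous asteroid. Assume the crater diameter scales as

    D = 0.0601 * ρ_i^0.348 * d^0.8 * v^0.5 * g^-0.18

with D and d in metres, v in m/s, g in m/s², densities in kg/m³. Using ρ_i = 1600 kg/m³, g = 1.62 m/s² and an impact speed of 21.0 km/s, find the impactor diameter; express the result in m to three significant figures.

Rearranging for d: d = [D / (0.0601 · 1600^0.348 · 21000^0.5 · 1.62^-0.18)]^(1/0.8).
1600^0.348 = 13.03
21000^0.5 = 144.9
1.62^-0.18 = 0.9168
Denominator = 0.0601 × 13.03 × 144.9 × 0.9168 = 104.0
D / 104.0 = 874 / 104.0 = 8.404
d = 8.404^(1/0.8) = 8.404^1.25 = 14.31 m

d ≈ 14.3 m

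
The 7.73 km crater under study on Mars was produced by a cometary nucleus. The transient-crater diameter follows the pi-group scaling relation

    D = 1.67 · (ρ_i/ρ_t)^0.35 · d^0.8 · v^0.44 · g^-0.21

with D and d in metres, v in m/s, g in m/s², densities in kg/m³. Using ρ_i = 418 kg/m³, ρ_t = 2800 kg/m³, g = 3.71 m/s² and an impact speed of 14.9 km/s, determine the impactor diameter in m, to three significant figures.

d ≈ 627 m

Rearranging for d: d = [D / (1.67 · (418/2800)^0.35 · 14900^0.44 · 3.71^-0.21)]^(1/0.8).
D = 7730 m.
(418/2800)^0.35 = 0.5139
14900^0.44 = 68.58
3.71^-0.21 = 0.7593
Denominator = 1.67 × 0.5139 × 68.58 × 0.7593 = 44.69
D / 44.69 = 7730 / 44.69 = 173.0
d = 173.0^(1/0.8) = 173.0^1.25 = 627.4 m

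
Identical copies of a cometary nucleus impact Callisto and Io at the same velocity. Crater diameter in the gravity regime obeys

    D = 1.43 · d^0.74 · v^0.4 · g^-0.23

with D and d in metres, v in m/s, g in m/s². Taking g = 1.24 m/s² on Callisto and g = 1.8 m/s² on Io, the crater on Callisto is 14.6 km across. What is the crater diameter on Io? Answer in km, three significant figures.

D ≈ 13.4 km

All impactor-dependent factors cancel in the ratio, leaving D_Io/D_Callisto = (g_Io/g_Callisto)^-0.23.
(1.8/1.24)^-0.23 = 1.452^-0.23 = 0.9178
D_Io = 0.9178 × 14.6 km = 13.4 km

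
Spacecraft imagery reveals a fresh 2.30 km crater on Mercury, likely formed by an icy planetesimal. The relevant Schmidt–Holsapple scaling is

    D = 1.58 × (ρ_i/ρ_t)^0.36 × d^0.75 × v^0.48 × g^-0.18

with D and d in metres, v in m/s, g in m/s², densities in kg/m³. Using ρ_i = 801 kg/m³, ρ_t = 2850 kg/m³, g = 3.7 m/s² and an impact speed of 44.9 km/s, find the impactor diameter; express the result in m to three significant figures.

Rearranging for d: d = [D / (1.58 · (801/2850)^0.36 · 44900^0.48 · 3.7^-0.18)]^(1/0.75).
D = 2300 m.
(801/2850)^0.36 = 0.6332
44900^0.48 = 171.0
3.7^-0.18 = 0.7902
Denominator = 1.58 × 0.6332 × 171.0 × 0.7902 = 135.2
D / 135.2 = 2300 / 135.2 = 17.01
d = 17.01^(1/0.75) = 17.01^1.3333 = 43.74 m

d ≈ 43.7 m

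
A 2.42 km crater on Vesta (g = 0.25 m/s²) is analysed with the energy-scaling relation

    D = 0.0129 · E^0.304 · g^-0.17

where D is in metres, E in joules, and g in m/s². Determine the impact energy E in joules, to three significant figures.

E ≈ 1.02 × 10^17 J

Rearranging: E = [D / (0.0129 · g^-0.17)]^(1/0.304).
D = 2420 m.
g^-0.17 = 0.25^-0.17 = 1.266
D / (0.0129 × 1.266) = 2420 / (0.01633) = 1.482 × 10^5
E = (1.482 × 10^5)^3.2895 = 1.022 × 10^17 J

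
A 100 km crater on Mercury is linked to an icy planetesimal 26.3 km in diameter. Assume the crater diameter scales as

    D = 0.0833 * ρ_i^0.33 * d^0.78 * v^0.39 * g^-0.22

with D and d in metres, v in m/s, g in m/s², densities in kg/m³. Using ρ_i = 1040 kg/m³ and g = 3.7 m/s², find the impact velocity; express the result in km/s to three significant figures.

v ≈ 32.8 km/s

Rearranging for v: v = [D / (0.0833 · 1040^0.33 · 26300^0.78 · 3.7^-0.22)]^(1/0.39).
D = 100000 m.
1040^0.33 = 9.900
26300^0.78 = 2803
3.7^-0.22 = 0.7499
Denominator = 0.0833 × 9.900 × 2803 × 0.7499 = 1733
D / 1733 = 100000 / 1733 = 57.70
v = 57.70^(1/0.39) = 57.70^2.5641 = 32797 m/s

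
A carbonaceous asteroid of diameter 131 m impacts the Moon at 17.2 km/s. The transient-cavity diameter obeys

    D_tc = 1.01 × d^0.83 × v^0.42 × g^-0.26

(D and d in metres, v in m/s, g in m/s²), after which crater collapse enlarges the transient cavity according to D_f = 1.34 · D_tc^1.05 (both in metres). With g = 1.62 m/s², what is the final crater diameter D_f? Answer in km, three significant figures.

D_f ≈ 6.13 km

v = 17200 m/s.
d^0.83 = 131^0.83 = 57.19
v^0.42 = 17200^0.42 = 60.11
g^-0.26 = 1.62^-0.26 = 0.8821
D_tc = 1.01 × 57.19 × 60.11 × 0.8821 = 3063 m
D_f = 1.34 × (3063)^1.05 = 6131 m
     = 6.131 km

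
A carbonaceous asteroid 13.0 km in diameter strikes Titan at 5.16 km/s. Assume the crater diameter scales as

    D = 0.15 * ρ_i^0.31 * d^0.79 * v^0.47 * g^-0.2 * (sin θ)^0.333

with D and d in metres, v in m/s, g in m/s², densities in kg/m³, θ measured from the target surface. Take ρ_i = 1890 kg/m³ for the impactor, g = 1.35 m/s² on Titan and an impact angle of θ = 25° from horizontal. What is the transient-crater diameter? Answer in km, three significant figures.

D ≈ 109 km

In SI units: d = 13000 m, v = 5160 m/s.
ρ_i^0.31 = 1890^0.31 = 10.37
d^0.79 = 13000^0.79 = 1778
v^0.47 = 5160^0.47 = 55.58
g^-0.2 = 1.35^-0.2 = 0.9417
(sin 25°)^0.333 = 0.4226^0.333 = 0.7506
D = 0.15 × 10.37 × 1778 × 55.58 × 0.9417 × 0.7506 = 1.087 × 10^5 m
   = 108.7 km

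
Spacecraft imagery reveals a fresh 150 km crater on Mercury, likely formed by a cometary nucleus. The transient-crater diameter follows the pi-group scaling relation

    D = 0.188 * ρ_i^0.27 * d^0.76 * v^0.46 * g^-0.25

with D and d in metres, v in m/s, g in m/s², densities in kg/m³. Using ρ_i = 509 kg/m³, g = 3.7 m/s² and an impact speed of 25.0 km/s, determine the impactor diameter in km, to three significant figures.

Rearranging for d: d = [D / (0.188 · 509^0.27 · 25000^0.46 · 3.7^-0.25)]^(1/0.76).
D = 150000 m.
509^0.27 = 5.380
25000^0.46 = 105.5
3.7^-0.25 = 0.7210
Denominator = 0.188 × 5.380 × 105.5 × 0.7210 = 76.94
D / 76.94 = 150000 / 76.94 = 1950
d = 1950^(1/0.76) = 1950^1.3158 = 21332 m

d ≈ 21.3 km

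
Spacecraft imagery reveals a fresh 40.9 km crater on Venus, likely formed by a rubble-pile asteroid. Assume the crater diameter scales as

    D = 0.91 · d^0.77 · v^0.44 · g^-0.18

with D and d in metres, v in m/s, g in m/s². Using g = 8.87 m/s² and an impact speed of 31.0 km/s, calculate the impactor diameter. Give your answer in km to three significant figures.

Rearranging for d: d = [D / (0.91 · 31000^0.44 · 8.87^-0.18)]^(1/0.77).
D = 40900 m.
31000^0.44 = 94.67
8.87^-0.18 = 0.6751
Denominator = 0.91 × 94.67 × 0.6751 = 58.16
D / 58.16 = 40900 / 58.16 = 703.2
d = 703.2^(1/0.77) = 703.2^1.2987 = 4983 m

d ≈ 4.98 km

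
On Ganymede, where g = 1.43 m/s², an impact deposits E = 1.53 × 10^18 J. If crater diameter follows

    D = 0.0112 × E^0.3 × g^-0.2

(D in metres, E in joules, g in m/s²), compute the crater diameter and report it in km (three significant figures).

D ≈ 2.98 km

E^0.3 = (1.53 × 10^18)^0.3 = 2.854 × 10^5
g^-0.2 = 1.43^-0.2 = 0.9310
D = 0.0112 × 2.854 × 10^5 × 0.9310 = 2976 m
   = 2.976 km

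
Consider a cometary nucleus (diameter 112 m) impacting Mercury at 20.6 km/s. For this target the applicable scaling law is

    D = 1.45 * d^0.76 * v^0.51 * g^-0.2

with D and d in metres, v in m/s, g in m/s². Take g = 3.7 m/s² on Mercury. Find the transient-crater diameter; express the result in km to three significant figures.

D ≈ 6.39 km

In SI units: v = 20600 m/s.
d^0.76 = 112^0.76 = 36.09
v^0.51 = 20600^0.51 = 158.5
g^-0.2 = 3.7^-0.2 = 0.7698
D = 1.45 × 36.09 × 158.5 × 0.7698 = 6385 m
   = 6.385 km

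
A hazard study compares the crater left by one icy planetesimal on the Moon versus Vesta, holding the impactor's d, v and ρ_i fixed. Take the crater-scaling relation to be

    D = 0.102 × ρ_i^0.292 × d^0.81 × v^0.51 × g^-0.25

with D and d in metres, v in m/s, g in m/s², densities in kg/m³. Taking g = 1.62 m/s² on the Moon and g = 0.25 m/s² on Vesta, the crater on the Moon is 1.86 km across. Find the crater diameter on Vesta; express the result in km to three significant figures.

D ≈ 2.97 km

All impactor-dependent factors cancel in the ratio, leaving D_Vesta/D_Moon = (g_Vesta/g_Moon)^-0.25.
(0.25/1.62)^-0.25 = 0.1543^-0.25 = 1.596
D_Vesta = 1.596 × 1.86 km = 2.97 km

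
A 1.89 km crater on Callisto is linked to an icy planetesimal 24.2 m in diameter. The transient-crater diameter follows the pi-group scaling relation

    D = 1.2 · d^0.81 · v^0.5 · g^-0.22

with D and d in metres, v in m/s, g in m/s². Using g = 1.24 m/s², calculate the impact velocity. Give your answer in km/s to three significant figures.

Rearranging for v: v = [D / (1.2 · 24.2^0.81 · 1.24^-0.22)]^(1/0.5).
D = 1890 m.
24.2^0.81 = 13.21
1.24^-0.22 = 0.9538
Denominator = 1.2 × 13.21 × 0.9538 = 15.12
D / 15.12 = 1890 / 15.12 = 125.0
v = 125.0^(1/0.5) = 125.0^2 = 15625 m/s

v ≈ 15.6 km/s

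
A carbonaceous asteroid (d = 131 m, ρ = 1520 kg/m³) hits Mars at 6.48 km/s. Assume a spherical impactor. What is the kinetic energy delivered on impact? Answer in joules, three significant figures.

v = 6480 m/s.
Mass m = (π/6) ρ d³ = (π/6) × 1520 × (131)³ = 1.789 × 10^9 kg
E = ½ m v² = 0.5 × 1.789 × 10^9 × (6480)² = 3.756 × 10^16 J

E ≈ 3.76 × 10^16 J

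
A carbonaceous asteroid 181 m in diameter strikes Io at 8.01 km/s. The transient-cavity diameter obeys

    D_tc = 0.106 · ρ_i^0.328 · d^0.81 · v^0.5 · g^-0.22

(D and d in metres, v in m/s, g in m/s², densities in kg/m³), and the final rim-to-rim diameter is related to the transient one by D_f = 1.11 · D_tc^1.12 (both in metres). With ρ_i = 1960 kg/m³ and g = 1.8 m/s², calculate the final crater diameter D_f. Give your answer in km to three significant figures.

D_f ≈ 21.6 km

v = 8010 m/s.
ρ_i^0.328 = 1960^0.328 = 12.02
d^0.81 = 181^0.81 = 67.41
v^0.5 = 8010^0.5 = 89.50
g^-0.22 = 1.8^-0.22 = 0.8787
D_tc = 0.106 × 12.02 × 67.41 × 89.50 × 0.8787 = 6755 m
D_f = 1.11 × (6755)^1.12 = 21602 m
     = 21.60 km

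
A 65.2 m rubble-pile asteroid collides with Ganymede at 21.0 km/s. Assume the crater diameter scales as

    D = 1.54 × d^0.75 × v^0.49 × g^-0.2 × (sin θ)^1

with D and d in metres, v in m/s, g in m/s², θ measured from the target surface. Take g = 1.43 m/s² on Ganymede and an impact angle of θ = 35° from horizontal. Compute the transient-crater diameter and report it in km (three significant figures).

D ≈ 2.48 km

In SI units: v = 21000 m/s.
d^0.75 = 65.2^0.75 = 22.94
v^0.49 = 21000^0.49 = 131.2
g^-0.2 = 1.43^-0.2 = 0.9310
(sin 35°)^1 = 0.5736^1 = 0.5736
D = 1.54 × 22.94 × 131.2 × 0.9310 × 0.5736 = 2475 m
   = 2.475 km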